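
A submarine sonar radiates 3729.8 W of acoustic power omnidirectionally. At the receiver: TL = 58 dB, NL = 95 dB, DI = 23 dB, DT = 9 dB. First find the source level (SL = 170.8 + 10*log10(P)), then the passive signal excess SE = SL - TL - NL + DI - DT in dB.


Step 1: SL = 170.8 + 10*log10(3729.8) = 206.52 dB
Step 2: SE = SL - TL - NL + DI - DT = 206.52 - 58 - 95 + 23 - 9 = 67.52

67.52 dB


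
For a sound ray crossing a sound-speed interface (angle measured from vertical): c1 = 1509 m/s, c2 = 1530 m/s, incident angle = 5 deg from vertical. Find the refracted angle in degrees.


sin(theta2) = (c2/c1)*sin(theta1) = (1530/1509)*sin(5 deg) = 0.08837
theta2 = arcsin(0.08837) = 5.07

5.07 deg


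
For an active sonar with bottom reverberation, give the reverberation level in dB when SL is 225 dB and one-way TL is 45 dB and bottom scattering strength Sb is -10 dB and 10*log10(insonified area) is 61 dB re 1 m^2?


186 dB


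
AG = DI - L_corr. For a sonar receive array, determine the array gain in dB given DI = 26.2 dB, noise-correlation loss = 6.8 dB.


AG = DI - L_corr = 26.2 - 6.8 = 19.4

19.4 dB


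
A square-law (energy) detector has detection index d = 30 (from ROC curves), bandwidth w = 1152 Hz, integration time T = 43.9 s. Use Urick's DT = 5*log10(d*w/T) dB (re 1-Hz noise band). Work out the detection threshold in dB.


DT = 5*log10(d*w/T) = 5*log10(30 * 1152 / 43.9) = 5*log10(787.24) = 14.48

14.48 dB


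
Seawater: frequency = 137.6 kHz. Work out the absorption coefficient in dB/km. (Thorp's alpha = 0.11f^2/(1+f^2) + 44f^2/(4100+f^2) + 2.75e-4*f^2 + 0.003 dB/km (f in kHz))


f^2 = 18933.76
alpha = 0.11*18933.76/(1+18933.76) + 44*18933.76/(4100+18933.76) + 2.75e-4*18933.76 + 0.003 = 41.488

41.488 dB/km


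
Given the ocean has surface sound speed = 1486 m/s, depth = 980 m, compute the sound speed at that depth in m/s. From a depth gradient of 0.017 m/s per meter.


c = 1486 + 0.017 * 980 = 1502.66

1502.66 m/s


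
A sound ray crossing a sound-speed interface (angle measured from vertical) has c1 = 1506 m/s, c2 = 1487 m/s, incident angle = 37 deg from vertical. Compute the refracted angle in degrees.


sin(theta2) = (c2/c1)*sin(theta1) = (1487/1506)*sin(37 deg) = 0.59422
theta2 = arcsin(0.59422) = 36.46

36.46 deg


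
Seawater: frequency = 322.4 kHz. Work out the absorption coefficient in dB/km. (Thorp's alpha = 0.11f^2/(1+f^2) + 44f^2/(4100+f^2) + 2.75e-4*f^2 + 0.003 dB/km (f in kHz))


71.027 dB/km


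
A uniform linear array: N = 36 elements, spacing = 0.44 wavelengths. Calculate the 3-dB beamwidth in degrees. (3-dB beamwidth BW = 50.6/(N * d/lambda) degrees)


BW = 50.6 / (36 * 0.44) = 50.6 / 15.84 = 3.19

3.19 deg


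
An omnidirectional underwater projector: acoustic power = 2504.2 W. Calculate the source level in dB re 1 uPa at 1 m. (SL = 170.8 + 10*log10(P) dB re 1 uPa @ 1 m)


SL = 170.8 + 10*log10(2504.2) = 170.8 + 33.99 = 204.79

204.79 dB


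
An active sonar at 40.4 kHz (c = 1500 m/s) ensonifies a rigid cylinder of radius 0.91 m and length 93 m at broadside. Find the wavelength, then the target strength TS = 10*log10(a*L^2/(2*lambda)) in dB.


Step 1: lambda = c/f = 1500/40400 = 0.03713 m
Step 2: TS = 10*log10(a*L^2/(2*lambda)) = 10*log10(0.91*93^2/(2*0.03713)) = 50.25

50.25 dB


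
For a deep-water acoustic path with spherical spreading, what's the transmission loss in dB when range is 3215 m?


TL = 20*log10(3215) = 70.14

70.14 dB


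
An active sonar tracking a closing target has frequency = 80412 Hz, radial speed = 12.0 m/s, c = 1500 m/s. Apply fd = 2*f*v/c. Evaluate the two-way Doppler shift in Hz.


fd = 2*f*v/c = 2 * 80412 * 12.0 / 1500 = 1286.59

1286.59 Hz


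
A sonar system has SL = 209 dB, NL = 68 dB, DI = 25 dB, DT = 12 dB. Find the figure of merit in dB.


FOM = SL - NL + DI - DT = 209 - 68 + 25 - 12 = 154

154 dB


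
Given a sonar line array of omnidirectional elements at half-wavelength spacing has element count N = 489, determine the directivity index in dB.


DI = 10*log10(489) = 26.89

26.89 dB


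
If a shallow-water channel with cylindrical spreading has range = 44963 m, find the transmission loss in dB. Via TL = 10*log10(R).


TL = 10*log10(44963) = 46.53

46.53 dB


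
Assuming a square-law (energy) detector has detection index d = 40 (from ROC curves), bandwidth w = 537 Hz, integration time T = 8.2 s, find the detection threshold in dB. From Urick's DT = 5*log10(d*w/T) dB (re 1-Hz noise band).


17.09 dB


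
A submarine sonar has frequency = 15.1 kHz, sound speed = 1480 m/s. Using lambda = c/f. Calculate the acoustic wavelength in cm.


lambda = c/f = 1480 / 15100 = 0.098 m = 9.8 cm

9.8 cm


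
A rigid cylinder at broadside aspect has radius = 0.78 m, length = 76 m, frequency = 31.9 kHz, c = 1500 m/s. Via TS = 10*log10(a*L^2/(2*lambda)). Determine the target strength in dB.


lambda = 1500/31900 = 0.04702 m
TS = 10*log10(0.78*76^2/(2*0.04702)) = 46.8

46.8 dB


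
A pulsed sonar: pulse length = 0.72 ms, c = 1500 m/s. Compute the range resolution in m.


dR = c*tau/2 = 1500 * 0.72e-3 / 2 = 0.54

0.54 m


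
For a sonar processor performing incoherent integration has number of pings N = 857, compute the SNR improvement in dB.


Gain = 5*log10(857) = 14.66

14.66 dB


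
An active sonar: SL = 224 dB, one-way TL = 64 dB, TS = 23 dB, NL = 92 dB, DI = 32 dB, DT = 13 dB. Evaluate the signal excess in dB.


SE = SL - 2*TL + TS - NL + DI - DT = 224 - 2*64 + (23) - 92 + 32 - 13 = 46

46 dB


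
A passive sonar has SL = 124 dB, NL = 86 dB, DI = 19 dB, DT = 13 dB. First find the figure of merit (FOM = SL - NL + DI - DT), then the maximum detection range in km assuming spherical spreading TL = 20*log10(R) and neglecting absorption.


Step 1: FOM = SL - NL + DI - DT = 124 - 86 + 19 - 13 = 44 dB
Step 2: at max range FOM = TL = 20*log10(R), so R = 10^(44/20) = 158.49 m = 0.16 km

0.16 km


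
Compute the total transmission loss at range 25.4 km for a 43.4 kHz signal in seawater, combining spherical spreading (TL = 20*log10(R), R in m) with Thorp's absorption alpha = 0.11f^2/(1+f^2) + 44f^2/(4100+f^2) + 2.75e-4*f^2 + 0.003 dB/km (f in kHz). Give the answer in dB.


455.93 dB


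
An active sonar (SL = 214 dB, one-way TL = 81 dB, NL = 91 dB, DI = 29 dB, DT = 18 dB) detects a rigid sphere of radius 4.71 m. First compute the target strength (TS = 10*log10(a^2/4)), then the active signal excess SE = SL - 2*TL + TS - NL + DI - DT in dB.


Step 1: TS = 10*log10(4.71^2/4) = 7.44 dB
Step 2: SE = SL - 2*TL + TS - NL + DI - DT = 214 - 2*81 + (7.44) - 91 + 29 - 18 = -20.56

-20.56 dB


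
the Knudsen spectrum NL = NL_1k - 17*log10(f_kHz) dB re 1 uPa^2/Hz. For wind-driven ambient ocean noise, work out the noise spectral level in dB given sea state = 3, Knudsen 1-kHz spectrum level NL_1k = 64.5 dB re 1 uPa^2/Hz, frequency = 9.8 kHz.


NL = NL_1k - 17*log10(f_kHz) = 64.5 - 17*log10(9.8) = 64.5 - (16.85) = 47.65

47.65 dB


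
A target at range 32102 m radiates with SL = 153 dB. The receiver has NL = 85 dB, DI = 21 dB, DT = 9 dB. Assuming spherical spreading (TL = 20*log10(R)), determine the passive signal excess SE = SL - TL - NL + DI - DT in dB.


-10.13 dB


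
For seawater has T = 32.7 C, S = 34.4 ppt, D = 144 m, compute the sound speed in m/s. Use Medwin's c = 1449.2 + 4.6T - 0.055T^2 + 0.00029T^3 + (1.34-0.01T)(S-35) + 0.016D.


1552.65 m/s


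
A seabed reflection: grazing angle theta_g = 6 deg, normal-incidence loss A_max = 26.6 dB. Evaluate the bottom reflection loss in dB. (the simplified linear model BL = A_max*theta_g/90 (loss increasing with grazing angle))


BL = A_max * theta_g / 90 = 26.6 * 6 / 90 = 1.77

1.77 dB


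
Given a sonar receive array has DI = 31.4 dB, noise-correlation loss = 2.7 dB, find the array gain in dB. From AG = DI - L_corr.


28.7 dB


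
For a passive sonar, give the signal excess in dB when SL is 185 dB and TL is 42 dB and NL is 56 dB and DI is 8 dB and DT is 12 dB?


SE = SL - TL - NL + DI - DT = 185 - 42 - 56 + 8 - 12 = 83

83 dB


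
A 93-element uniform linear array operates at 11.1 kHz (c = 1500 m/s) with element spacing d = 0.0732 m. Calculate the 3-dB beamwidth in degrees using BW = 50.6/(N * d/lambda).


Step 1: lambda = 1500/11100 = 0.13514 m
Step 2: d/lambda = 0.0732/0.13514 = 0.5417
Step 3: BW = 50.6/(N * d/lambda) = 50.6/(93 * 0.5417) = 1.0

1.0 deg


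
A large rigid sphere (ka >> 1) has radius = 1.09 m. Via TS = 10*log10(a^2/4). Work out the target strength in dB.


-5.27 dB


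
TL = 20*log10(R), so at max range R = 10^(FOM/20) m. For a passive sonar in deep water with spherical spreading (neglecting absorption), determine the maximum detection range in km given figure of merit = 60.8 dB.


At max range FOM = TL, so 20*log10(R) = 60.8
R = 10^(60.8/20) = 1096.48 m = 1.1 km

1.1 km


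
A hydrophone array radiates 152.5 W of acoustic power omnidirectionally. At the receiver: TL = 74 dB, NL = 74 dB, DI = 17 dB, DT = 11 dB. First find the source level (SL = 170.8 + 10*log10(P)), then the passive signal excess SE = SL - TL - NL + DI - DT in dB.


Step 1: SL = 170.8 + 10*log10(152.5) = 192.63 dB
Step 2: SE = SL - TL - NL + DI - DT = 192.63 - 74 - 74 + 17 - 11 = 50.63

50.63 dB


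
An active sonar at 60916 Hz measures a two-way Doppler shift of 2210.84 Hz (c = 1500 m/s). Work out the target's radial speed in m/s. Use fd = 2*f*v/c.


From fd = 2*f*v/c, v = c*fd/(2*f) = 1500 * 2210.84 / (2*60916) = 27.22

27.22 m/s


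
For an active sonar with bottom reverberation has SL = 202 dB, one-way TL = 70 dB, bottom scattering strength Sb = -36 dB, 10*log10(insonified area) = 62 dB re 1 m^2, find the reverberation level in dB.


88 dB


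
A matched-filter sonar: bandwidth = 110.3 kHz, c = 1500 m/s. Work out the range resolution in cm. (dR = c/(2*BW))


dR = c/(2*BW) = 1500 / (2 * 110.3e3) = 0.0068 m = 0.68 cm

0.68 cm


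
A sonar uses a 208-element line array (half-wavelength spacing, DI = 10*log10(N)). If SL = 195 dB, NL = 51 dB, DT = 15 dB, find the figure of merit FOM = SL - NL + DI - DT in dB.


152.18 dB


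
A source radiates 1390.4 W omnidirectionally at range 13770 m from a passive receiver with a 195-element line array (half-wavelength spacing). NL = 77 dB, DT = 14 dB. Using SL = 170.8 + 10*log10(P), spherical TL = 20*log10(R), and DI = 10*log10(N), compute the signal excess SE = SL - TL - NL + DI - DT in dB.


Step 1: SL = 170.8 + 10*log10(1390.4) = 202.23 dB
Step 2: TL = 20*log10(13770) = 82.78 dB
Step 3: DI = 10*log10(195) = 22.9 dB
Step 4: SE = SL - TL - NL + DI - DT = 202.23 - 82.78 - 77 + 22.9 - 14 = 51.35

51.35 dB


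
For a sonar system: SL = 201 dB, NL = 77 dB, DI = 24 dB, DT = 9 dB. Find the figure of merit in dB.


139 dB


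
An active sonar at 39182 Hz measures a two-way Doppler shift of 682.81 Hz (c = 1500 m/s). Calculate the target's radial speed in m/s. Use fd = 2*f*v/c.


13.07 m/s


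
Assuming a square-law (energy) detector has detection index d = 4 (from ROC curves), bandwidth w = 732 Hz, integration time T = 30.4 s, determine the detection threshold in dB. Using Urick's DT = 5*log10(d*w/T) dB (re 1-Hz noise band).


DT = 5*log10(d*w/T) = 5*log10(4 * 732 / 30.4) = 5*log10(96.32) = 9.92

9.92 dB


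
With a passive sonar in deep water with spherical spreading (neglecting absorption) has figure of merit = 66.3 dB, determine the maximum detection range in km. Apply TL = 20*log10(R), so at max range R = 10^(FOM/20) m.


At max range FOM = TL, so 20*log10(R) = 66.3
R = 10^(66.3/20) = 2065.38 m = 2.07 km

2.07 km


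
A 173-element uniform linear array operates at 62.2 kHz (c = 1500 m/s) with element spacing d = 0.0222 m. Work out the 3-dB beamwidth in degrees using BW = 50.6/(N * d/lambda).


Step 1: lambda = 1500/62200 = 0.02412 m
Step 2: d/lambda = 0.0222/0.02412 = 0.9204
Step 3: BW = 50.6/(N * d/lambda) = 50.6/(173 * 0.9204) = 0.32

0.32 deg


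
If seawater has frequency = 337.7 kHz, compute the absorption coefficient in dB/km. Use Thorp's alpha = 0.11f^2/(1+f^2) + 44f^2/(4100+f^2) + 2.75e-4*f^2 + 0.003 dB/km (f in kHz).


f^2 = 114041.29
alpha = 0.11*114041.29/(1+114041.29) + 44*114041.29/(4100+114041.29) + 2.75e-4*114041.29 + 0.003 = 73.947

73.947 dB/km


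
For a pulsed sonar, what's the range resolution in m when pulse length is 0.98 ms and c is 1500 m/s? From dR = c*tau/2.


0.735 m


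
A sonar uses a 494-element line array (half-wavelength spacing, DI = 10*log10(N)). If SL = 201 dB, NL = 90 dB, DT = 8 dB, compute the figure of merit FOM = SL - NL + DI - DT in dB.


129.94 dB


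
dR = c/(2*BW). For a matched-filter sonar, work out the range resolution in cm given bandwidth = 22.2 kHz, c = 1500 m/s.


3.38 cm


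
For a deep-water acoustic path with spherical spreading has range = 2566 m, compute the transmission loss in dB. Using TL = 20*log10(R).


TL = 20*log10(2566) = 68.19

68.19 dB


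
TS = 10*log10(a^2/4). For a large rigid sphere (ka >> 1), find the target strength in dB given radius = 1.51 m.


TS = 10*log10(1.51^2 / 4) = 10*log10(0.570025) = -2.44

-2.44 dB


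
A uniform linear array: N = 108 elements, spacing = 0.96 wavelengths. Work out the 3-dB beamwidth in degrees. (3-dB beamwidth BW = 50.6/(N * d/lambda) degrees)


BW = 50.6 / (108 * 0.96) = 50.6 / 103.68 = 0.49

0.49 deg


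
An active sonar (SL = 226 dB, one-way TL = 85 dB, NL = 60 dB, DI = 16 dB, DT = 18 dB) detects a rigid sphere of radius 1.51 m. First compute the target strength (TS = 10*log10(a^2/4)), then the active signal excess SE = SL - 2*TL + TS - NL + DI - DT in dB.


Step 1: TS = 10*log10(1.51^2/4) = -2.44 dB
Step 2: SE = SL - 2*TL + TS - NL + DI - DT = 226 - 2*85 + (-2.44) - 60 + 16 - 18 = -8.44

-8.44 dB


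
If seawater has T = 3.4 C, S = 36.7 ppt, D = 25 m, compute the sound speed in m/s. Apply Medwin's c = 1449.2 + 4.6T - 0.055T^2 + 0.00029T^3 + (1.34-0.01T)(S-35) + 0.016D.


c = 1449.2 + 4.6*3.4 - 0.055*3.4^2 + 0.00029*3.4^3 + (1.34 - 0.01*3.4)*(36.7 - 35) + 0.016*25 = 1466.84

1466.84 m/s


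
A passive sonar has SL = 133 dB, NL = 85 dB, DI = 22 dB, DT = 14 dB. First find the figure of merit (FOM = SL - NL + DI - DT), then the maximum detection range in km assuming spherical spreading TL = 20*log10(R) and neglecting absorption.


Step 1: FOM = SL - NL + DI - DT = 133 - 85 + 22 - 14 = 56 dB
Step 2: at max range FOM = TL = 20*log10(R), so R = 10^(56/20) = 630.96 m = 0.63 km

0.63 km


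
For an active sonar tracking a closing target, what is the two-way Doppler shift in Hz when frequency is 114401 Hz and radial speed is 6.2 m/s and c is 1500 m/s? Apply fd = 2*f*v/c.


fd = 2*f*v/c = 2 * 114401 * 6.2 / 1500 = 945.71

945.71 Hz


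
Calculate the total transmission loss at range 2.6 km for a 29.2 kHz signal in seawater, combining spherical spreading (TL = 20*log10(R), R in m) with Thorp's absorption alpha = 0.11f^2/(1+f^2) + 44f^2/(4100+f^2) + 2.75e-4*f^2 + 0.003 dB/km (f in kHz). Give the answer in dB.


Step 1 (Thorp): alpha = 0.11*852.64/(1+852.64) + 44*852.64/(4100+852.64) + 2.75e-4*852.64 + 0.003 = 7.9223 dB/km
Step 2: TL_spread = 20*log10(2600) = 68.3 dB
Step 3: TL_abs = alpha*R = 7.9223 * 2.6 = 20.6 dB
Step 4: TL_total = 68.3 + 20.6 = 88.9

88.9 dB


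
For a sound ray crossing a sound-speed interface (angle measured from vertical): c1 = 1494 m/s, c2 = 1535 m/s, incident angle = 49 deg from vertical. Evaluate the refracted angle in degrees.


sin(theta2) = (c2/c1)*sin(theta1) = (1535/1494)*sin(49 deg) = 0.77542
theta2 = arcsin(0.77542) = 50.84

50.84 deg


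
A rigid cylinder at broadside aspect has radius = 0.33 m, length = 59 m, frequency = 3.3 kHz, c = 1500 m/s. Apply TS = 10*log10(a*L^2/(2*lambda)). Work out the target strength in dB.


lambda = 1500/3300 = 0.45455 m
TS = 10*log10(0.33*59^2/(2*0.45455)) = 31.02

31.02 dB


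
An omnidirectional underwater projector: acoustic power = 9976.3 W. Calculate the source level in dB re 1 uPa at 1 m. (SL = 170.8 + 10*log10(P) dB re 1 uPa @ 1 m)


SL = 170.8 + 10*log10(9976.3) = 170.8 + 39.99 = 210.79

210.79 dB


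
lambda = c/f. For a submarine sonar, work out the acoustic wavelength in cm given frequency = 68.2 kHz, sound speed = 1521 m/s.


2.23 cm


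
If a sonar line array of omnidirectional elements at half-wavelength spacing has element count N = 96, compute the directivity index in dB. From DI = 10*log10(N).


DI = 10*log10(96) = 19.82

19.82 dB


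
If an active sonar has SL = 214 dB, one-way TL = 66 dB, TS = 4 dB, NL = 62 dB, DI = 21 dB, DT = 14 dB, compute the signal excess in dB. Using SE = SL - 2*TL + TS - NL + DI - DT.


SE = SL - 2*TL + TS - NL + DI - DT = 214 - 2*66 + (4) - 62 + 21 - 14 = 31

31 dB


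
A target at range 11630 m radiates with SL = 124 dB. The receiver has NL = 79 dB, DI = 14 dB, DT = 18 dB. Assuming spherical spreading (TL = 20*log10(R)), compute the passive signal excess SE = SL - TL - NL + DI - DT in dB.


Step 1: TL = 20*log10(11630) = 81.31 dB
Step 2: SE = 124 - 81.31 - 79 + 14 - 18 = -40.31

-40.31 dB


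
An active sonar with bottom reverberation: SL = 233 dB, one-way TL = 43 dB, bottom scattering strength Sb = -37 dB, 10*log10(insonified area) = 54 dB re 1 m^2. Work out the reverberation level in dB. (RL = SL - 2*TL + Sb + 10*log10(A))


RL = SL - 2*TL + Sb + 10*log10(A) = 233 - 2*43 + (-37) + 54 = 164

164 dB


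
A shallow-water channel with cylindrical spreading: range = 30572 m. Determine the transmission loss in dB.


TL = 10*log10(30572) = 44.85

44.85 dB


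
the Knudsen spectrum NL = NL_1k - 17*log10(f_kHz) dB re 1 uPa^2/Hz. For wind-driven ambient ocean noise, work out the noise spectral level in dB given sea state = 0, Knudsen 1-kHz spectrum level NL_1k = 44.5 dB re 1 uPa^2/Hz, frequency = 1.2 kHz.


NL = NL_1k - 17*log10(f_kHz) = 44.5 - 17*log10(1.2) = 44.5 - (1.35) = 43.15

43.15 dB


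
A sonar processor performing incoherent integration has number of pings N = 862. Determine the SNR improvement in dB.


14.68 dB


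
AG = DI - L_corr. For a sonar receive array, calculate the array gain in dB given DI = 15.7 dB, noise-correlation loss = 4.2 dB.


AG = DI - L_corr = 15.7 - 4.2 = 11.5

11.5 dB


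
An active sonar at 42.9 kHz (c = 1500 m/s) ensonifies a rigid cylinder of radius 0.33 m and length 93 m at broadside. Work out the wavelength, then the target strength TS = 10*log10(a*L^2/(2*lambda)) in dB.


Step 1: lambda = c/f = 1500/42900 = 0.03497 m
Step 2: TS = 10*log10(a*L^2/(2*lambda)) = 10*log10(0.33*93^2/(2*0.03497)) = 46.11

46.11 dB


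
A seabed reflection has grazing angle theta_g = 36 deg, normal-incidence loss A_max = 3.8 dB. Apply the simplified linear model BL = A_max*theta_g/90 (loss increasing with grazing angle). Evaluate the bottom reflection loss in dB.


1.52 dB


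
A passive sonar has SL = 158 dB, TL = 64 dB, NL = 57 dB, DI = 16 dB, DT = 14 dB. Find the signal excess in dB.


SE = SL - TL - NL + DI - DT = 158 - 64 - 57 + 16 - 14 = 39

39 dB


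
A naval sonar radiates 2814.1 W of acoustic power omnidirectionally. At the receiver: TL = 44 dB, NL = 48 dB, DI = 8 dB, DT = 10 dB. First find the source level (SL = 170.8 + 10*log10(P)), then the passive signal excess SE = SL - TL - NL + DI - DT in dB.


Step 1: SL = 170.8 + 10*log10(2814.1) = 205.29 dB
Step 2: SE = SL - TL - NL + DI - DT = 205.29 - 44 - 48 + 8 - 10 = 111.29

111.29 dB


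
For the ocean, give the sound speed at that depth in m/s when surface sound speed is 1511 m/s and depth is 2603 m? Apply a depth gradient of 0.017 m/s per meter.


c = 1511 + 0.017 * 2603 = 1555.251

1555.251 m/s


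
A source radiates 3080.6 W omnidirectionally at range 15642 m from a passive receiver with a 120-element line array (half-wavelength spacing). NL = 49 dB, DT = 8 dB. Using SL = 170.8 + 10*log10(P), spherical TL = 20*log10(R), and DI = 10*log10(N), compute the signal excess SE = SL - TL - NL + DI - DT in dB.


85.59 dB


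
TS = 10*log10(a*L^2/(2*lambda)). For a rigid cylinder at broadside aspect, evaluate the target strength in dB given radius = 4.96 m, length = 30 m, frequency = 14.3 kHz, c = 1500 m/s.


lambda = 1500/14300 = 0.1049 m
TS = 10*log10(4.96*30^2/(2*0.1049)) = 43.28

43.28 dB


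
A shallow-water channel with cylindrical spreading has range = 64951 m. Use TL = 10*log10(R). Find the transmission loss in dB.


TL = 10*log10(64951) = 48.13

48.13 dB


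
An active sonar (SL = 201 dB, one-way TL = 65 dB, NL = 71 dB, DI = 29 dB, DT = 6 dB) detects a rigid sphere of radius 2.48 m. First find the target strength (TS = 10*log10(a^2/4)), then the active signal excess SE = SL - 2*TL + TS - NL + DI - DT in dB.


Step 1: TS = 10*log10(2.48^2/4) = 1.87 dB
Step 2: SE = SL - 2*TL + TS - NL + DI - DT = 201 - 2*65 + (1.87) - 71 + 29 - 6 = 24.87

24.87 dB


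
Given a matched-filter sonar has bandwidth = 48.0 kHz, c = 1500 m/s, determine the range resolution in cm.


dR = c/(2*BW) = 1500 / (2 * 48.0e3) = 0.0156 m = 1.56 cm

1.56 cm


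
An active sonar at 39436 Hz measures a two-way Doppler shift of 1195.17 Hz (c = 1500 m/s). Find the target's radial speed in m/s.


22.73 m/s


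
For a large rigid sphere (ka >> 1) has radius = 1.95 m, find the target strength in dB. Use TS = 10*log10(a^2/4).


TS = 10*log10(1.95^2 / 4) = 10*log10(0.950625) = -0.22

-0.22 dB


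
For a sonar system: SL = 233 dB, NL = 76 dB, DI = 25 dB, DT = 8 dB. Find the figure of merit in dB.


174 dB


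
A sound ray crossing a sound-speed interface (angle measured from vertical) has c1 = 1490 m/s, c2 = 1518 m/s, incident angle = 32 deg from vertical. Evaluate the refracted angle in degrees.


sin(theta2) = (c2/c1)*sin(theta1) = (1518/1490)*sin(32 deg) = 0.53988
theta2 = arcsin(0.53988) = 32.68

32.68 deg


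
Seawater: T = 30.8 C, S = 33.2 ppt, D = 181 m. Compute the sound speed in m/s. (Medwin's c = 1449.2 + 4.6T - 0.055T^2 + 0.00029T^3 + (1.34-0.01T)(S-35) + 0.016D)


1548.22 m/s


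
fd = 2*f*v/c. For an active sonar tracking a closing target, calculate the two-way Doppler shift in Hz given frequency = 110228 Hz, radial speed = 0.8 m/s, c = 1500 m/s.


117.58 Hz


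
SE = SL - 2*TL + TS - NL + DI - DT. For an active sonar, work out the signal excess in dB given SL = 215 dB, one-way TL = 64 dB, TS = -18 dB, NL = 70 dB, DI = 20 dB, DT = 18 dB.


1 dB


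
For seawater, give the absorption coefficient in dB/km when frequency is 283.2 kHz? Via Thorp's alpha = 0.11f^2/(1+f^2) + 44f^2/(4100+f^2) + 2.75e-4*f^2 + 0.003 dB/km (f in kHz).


64.029 dB/km


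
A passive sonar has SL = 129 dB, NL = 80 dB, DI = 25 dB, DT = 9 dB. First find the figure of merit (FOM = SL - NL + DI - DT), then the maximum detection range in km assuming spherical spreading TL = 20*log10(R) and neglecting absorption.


Step 1: FOM = SL - NL + DI - DT = 129 - 80 + 25 - 9 = 65 dB
Step 2: at max range FOM = TL = 20*log10(R), so R = 10^(65/20) = 1778.28 m = 1.78 km

1.78 km


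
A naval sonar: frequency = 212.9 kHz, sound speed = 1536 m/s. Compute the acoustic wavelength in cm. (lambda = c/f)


0.72 cm


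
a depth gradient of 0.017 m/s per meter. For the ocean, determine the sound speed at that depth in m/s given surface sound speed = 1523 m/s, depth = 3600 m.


c = 1523 + 0.017 * 3600 = 1584.2

1584.2 m/s


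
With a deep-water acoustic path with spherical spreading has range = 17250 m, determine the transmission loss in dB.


TL = 20*log10(17250) = 84.74

84.74 dB


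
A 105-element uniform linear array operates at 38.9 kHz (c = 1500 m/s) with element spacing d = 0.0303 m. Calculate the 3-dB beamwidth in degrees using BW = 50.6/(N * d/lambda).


Step 1: lambda = 1500/38900 = 0.03856 m
Step 2: d/lambda = 0.0303/0.03856 = 0.7858
Step 3: BW = 50.6/(N * d/lambda) = 50.6/(105 * 0.7858) = 0.61

0.61 deg


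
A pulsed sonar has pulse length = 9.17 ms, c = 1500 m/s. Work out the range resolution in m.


dR = c*tau/2 = 1500 * 9.17e-3 / 2 = 6.8775

6.8775 m


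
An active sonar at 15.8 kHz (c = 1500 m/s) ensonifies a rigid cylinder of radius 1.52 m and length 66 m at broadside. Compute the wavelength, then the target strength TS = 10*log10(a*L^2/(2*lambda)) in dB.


Step 1: lambda = c/f = 1500/15800 = 0.09494 m
Step 2: TS = 10*log10(a*L^2/(2*lambda)) = 10*log10(1.52*66^2/(2*0.09494)) = 45.42

45.42 dB


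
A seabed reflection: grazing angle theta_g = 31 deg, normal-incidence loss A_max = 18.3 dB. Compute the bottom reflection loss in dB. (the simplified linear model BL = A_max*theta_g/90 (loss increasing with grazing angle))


BL = A_max * theta_g / 90 = 18.3 * 31 / 90 = 6.3

6.3 dB


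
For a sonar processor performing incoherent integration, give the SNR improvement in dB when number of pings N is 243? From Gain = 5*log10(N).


Gain = 5*log10(243) = 11.93

11.93 dB


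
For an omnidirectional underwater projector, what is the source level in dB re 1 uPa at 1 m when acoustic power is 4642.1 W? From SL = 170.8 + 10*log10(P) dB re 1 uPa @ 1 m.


SL = 170.8 + 10*log10(4642.1) = 170.8 + 36.67 = 207.47

207.47 dB


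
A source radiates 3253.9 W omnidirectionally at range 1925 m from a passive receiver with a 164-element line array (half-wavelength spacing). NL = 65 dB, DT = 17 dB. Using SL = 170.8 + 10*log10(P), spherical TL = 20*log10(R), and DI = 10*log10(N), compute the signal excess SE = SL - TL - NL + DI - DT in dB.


80.38 dB


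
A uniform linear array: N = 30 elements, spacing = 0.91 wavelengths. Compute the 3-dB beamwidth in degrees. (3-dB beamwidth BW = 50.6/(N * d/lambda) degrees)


1.85 deg


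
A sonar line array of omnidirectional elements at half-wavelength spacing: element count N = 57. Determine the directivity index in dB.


DI = 10*log10(57) = 17.56

17.56 dB


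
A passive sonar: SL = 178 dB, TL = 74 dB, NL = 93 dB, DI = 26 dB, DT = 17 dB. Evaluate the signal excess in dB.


SE = SL - TL - NL + DI - DT = 178 - 74 - 93 + 26 - 17 = 20

20 dB


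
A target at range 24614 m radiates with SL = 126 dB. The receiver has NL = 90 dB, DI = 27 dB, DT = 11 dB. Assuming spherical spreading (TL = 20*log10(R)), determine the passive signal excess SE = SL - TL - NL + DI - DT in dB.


Step 1: TL = 20*log10(24614) = 87.82 dB
Step 2: SE = 126 - 87.82 - 90 + 27 - 11 = -35.82

-35.82 dB


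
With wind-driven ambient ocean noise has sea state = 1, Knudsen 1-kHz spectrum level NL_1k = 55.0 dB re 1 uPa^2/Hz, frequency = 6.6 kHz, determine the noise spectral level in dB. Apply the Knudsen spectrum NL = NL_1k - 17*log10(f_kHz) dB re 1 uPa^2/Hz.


41.07 dB


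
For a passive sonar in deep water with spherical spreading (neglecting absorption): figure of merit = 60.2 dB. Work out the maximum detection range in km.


1.02 km


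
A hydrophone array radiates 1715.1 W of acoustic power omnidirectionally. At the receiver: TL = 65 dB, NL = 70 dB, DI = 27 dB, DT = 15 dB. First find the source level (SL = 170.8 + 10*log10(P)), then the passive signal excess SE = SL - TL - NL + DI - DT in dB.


Step 1: SL = 170.8 + 10*log10(1715.1) = 203.14 dB
Step 2: SE = SL - TL - NL + DI - DT = 203.14 - 65 - 70 + 27 - 15 = 80.14

80.14 dB


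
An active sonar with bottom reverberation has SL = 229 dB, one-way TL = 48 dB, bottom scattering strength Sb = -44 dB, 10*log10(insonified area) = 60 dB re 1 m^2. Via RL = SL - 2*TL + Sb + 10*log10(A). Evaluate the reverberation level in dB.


RL = SL - 2*TL + Sb + 10*log10(A) = 229 - 2*48 + (-44) + 60 = 149

149 dB


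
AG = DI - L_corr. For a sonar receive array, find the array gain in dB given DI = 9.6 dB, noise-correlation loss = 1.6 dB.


AG = DI - L_corr = 9.6 - 1.6 = 8.0

8.0 dB


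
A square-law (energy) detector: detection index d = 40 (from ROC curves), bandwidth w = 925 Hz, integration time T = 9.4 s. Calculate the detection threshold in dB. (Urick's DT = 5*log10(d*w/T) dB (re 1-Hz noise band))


DT = 5*log10(d*w/T) = 5*log10(40 * 925 / 9.4) = 5*log10(3936.17) = 17.98

17.98 dB


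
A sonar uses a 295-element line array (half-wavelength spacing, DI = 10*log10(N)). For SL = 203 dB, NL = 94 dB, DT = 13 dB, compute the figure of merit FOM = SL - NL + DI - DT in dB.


Step 1: DI = 10*log10(295) = 24.7 dB
Step 2: FOM = SL - NL + DI - DT = 203 - 94 + 24.7 - 13 = 120.7

120.7 dB


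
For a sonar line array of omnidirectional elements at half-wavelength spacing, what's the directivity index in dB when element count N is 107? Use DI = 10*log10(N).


20.29 dB


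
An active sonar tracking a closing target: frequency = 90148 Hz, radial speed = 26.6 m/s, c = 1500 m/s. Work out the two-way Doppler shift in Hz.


3197.25 Hz


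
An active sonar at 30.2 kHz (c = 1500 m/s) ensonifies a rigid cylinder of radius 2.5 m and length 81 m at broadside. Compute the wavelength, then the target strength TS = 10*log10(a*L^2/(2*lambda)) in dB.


Step 1: lambda = c/f = 1500/30200 = 0.04967 m
Step 2: TS = 10*log10(a*L^2/(2*lambda)) = 10*log10(2.5*81^2/(2*0.04967)) = 52.18

52.18 dB


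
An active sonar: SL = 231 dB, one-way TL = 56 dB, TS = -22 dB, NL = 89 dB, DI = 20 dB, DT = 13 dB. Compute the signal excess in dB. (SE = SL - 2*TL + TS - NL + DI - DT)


15 dB


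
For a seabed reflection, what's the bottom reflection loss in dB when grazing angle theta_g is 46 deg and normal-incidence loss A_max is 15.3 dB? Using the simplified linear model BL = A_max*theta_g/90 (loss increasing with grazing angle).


7.82 dB


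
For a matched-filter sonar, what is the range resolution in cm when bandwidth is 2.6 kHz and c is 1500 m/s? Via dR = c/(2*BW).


28.85 cm


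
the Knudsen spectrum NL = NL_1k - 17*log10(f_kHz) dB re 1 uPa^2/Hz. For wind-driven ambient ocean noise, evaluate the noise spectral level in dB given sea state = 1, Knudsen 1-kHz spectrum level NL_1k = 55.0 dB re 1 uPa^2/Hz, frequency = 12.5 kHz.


36.35 dB


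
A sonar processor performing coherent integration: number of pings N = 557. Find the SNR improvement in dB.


Gain = 10*log10(557) = 27.46

27.46 dB


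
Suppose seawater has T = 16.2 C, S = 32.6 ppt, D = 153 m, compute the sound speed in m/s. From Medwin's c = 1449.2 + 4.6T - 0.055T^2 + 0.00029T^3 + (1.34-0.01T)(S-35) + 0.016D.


c = 1449.2 + 4.6*16.2 - 0.055*16.2^2 + 0.00029*16.2^3 + (1.34 - 0.01*16.2)*(32.6 - 35) + 0.016*153 = 1510.14

1510.14 m/s


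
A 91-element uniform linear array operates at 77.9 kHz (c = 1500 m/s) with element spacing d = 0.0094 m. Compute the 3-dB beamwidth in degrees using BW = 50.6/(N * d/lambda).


1.14 deg


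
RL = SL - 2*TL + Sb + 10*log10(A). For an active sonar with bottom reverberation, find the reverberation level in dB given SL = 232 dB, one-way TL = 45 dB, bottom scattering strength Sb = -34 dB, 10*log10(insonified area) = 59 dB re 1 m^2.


RL = SL - 2*TL + Sb + 10*log10(A) = 232 - 2*45 + (-34) + 59 = 167

167 dB


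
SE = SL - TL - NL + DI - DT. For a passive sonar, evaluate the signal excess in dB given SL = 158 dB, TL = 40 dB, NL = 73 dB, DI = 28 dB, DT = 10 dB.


SE = SL - TL - NL + DI - DT = 158 - 40 - 73 + 28 - 10 = 63

63 dB


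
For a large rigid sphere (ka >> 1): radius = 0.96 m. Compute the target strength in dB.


TS = 10*log10(0.96^2 / 4) = 10*log10(0.2304) = -6.38

-6.38 dB


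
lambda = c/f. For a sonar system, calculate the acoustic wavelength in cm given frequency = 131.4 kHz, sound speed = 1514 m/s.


1.15 cm


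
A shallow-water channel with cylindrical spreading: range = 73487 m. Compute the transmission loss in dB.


48.66 dB


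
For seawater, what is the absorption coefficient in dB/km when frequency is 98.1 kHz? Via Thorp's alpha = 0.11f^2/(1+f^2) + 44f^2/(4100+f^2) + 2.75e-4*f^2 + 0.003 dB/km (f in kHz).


f^2 = 9623.61
alpha = 0.11*9623.61/(1+9623.61) + 44*9623.61/(4100+9623.61) + 2.75e-4*9623.61 + 0.003 = 33.614

33.614 dB/km


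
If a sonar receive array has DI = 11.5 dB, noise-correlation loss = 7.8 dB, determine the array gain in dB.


AG = DI - L_corr = 11.5 - 7.8 = 3.7

3.7 dB


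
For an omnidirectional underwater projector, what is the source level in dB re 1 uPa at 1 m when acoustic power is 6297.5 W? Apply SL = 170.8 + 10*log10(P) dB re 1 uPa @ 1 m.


208.79 dB


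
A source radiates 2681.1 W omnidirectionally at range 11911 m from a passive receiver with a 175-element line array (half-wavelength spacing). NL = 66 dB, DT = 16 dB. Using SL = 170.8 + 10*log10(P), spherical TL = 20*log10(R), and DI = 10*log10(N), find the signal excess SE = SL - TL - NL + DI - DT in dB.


Step 1: SL = 170.8 + 10*log10(2681.1) = 205.08 dB
Step 2: TL = 20*log10(11911) = 81.52 dB
Step 3: DI = 10*log10(175) = 22.43 dB
Step 4: SE = SL - TL - NL + DI - DT = 205.08 - 81.52 - 66 + 22.43 - 16 = 63.99

63.99 dB


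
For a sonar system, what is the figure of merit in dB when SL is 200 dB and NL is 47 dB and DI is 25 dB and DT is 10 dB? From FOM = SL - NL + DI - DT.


FOM = SL - NL + DI - DT = 200 - 47 + 25 - 10 = 168

168 dB


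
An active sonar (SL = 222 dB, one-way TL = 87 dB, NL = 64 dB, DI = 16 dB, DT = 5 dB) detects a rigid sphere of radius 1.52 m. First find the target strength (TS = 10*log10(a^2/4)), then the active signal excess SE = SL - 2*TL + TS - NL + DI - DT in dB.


Step 1: TS = 10*log10(1.52^2/4) = -2.38 dB
Step 2: SE = SL - 2*TL + TS - NL + DI - DT = 222 - 2*87 + (-2.38) - 64 + 16 - 5 = -7.38

-7.38 dB


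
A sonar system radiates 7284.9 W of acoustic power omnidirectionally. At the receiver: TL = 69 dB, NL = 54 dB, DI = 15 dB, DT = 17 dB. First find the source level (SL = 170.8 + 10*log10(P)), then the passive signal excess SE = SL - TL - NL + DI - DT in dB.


Step 1: SL = 170.8 + 10*log10(7284.9) = 209.42 dB
Step 2: SE = SL - TL - NL + DI - DT = 209.42 - 69 - 54 + 15 - 17 = 84.42

84.42 dB


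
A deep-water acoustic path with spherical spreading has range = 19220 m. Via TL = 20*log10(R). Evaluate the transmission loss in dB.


TL = 20*log10(19220) = 85.68

85.68 dB


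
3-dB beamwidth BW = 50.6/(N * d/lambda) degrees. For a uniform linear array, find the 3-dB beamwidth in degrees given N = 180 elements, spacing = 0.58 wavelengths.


BW = 50.6 / (180 * 0.58) = 50.6 / 104.4 = 0.48

0.48 deg


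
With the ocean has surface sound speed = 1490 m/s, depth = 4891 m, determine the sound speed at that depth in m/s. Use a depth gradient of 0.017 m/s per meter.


1573.147 m/s


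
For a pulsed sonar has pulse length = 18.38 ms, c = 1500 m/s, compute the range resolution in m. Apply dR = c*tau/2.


dR = c*tau/2 = 1500 * 18.38e-3 / 2 = 13.785

13.785 m


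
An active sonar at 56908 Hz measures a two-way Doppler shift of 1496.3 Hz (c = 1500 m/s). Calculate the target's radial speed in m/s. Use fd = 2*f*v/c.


From fd = 2*f*v/c, v = c*fd/(2*f) = 1500 * 1496.3 / (2*56908) = 19.72

19.72 m/s


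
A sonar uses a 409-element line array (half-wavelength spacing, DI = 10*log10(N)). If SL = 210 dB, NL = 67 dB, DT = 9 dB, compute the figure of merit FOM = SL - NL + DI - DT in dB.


Step 1: DI = 10*log10(409) = 26.12 dB
Step 2: FOM = SL - NL + DI - DT = 210 - 67 + 26.12 - 9 = 160.12

160.12 dB


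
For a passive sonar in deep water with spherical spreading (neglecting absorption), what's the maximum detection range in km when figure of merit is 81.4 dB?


At max range FOM = TL, so 20*log10(R) = 81.4
R = 10^(81.4/20) = 11748.98 m = 11.75 km

11.75 km


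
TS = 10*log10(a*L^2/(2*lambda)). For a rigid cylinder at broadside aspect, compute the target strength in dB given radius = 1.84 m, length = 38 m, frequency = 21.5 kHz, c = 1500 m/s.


42.8 dB


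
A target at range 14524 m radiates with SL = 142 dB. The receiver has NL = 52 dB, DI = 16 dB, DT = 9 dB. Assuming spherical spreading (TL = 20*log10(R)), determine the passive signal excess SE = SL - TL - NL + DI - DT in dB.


Step 1: TL = 20*log10(14524) = 83.24 dB
Step 2: SE = 142 - 83.24 - 52 + 16 - 9 = 13.76

13.76 dB


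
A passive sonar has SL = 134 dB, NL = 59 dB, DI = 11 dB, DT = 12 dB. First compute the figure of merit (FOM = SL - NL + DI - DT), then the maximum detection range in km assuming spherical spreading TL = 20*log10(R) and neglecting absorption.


Step 1: FOM = SL - NL + DI - DT = 134 - 59 + 11 - 12 = 74 dB
Step 2: at max range FOM = TL = 20*log10(R), so R = 10^(74/20) = 5011.87 m = 5.01 km

5.01 km


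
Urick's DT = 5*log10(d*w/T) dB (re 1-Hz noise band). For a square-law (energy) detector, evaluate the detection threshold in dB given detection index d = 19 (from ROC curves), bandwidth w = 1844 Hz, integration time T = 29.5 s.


DT = 5*log10(d*w/T) = 5*log10(19 * 1844 / 29.5) = 5*log10(1187.66) = 15.37

15.37 dB


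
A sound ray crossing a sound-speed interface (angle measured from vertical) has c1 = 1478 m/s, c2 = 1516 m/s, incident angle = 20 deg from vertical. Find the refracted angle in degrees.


20.54 deg


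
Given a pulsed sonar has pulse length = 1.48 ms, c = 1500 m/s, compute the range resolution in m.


dR = c*tau/2 = 1500 * 1.48e-3 / 2 = 1.11

1.11 m


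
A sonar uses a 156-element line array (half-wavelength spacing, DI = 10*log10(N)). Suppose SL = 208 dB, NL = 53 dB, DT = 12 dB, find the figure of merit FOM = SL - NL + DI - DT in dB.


Step 1: DI = 10*log10(156) = 21.93 dB
Step 2: FOM = SL - NL + DI - DT = 208 - 53 + 21.93 - 12 = 164.93

164.93 dB


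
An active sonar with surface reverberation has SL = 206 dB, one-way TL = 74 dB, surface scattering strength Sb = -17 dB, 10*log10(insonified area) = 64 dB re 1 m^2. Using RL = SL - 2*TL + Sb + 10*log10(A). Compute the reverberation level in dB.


RL = SL - 2*TL + Sb + 10*log10(A) = 206 - 2*74 + (-17) + 64 = 105

105 dB


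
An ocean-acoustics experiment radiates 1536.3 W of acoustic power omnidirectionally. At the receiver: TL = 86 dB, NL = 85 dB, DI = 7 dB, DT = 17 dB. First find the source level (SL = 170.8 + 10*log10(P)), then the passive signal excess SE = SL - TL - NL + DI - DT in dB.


Step 1: SL = 170.8 + 10*log10(1536.3) = 202.66 dB
Step 2: SE = SL - TL - NL + DI - DT = 202.66 - 86 - 85 + 7 - 17 = 21.66

21.66 dB


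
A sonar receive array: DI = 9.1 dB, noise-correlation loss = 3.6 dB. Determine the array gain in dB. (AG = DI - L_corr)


AG = DI - L_corr = 9.1 - 3.6 = 5.5

5.5 dB


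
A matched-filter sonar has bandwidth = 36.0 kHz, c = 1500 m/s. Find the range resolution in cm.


dR = c/(2*BW) = 1500 / (2 * 36.0e3) = 0.0208 m = 2.08 cm

2.08 cm


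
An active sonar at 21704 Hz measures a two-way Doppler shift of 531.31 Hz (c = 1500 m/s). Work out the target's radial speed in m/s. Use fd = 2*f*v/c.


18.36 m/s


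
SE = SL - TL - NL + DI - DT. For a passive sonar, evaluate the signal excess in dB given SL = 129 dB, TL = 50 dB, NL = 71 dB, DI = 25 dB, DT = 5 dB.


28 dB


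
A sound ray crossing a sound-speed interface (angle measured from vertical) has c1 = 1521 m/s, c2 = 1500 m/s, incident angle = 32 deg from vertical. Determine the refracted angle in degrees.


sin(theta2) = (c2/c1)*sin(theta1) = (1500/1521)*sin(32 deg) = 0.5226
theta2 = arcsin(0.5226) = 31.51

31.51 deg


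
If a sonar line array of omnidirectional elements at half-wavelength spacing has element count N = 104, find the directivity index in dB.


DI = 10*log10(104) = 20.17

20.17 dB


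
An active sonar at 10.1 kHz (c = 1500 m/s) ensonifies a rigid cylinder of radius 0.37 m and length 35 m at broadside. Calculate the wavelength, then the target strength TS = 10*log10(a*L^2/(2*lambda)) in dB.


Step 1: lambda = c/f = 1500/10100 = 0.14851 m
Step 2: TS = 10*log10(a*L^2/(2*lambda)) = 10*log10(0.37*35^2/(2*0.14851)) = 31.84

31.84 dB


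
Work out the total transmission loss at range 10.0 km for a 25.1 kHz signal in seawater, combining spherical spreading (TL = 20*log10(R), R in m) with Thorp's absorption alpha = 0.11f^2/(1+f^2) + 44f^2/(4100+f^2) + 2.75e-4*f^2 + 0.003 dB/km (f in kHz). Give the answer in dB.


Step 1 (Thorp): alpha = 0.11*630.01/(1+630.01) + 44*630.01/(4100+630.01) + 2.75e-4*630.01 + 0.003 = 6.1466 dB/km
Step 2: TL_spread = 20*log10(10000) = 80.0 dB
Step 3: TL_abs = alpha*R = 6.1466 * 10.0 = 61.47 dB
Step 4: TL_total = 80.0 + 61.47 = 141.47

141.47 dB
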